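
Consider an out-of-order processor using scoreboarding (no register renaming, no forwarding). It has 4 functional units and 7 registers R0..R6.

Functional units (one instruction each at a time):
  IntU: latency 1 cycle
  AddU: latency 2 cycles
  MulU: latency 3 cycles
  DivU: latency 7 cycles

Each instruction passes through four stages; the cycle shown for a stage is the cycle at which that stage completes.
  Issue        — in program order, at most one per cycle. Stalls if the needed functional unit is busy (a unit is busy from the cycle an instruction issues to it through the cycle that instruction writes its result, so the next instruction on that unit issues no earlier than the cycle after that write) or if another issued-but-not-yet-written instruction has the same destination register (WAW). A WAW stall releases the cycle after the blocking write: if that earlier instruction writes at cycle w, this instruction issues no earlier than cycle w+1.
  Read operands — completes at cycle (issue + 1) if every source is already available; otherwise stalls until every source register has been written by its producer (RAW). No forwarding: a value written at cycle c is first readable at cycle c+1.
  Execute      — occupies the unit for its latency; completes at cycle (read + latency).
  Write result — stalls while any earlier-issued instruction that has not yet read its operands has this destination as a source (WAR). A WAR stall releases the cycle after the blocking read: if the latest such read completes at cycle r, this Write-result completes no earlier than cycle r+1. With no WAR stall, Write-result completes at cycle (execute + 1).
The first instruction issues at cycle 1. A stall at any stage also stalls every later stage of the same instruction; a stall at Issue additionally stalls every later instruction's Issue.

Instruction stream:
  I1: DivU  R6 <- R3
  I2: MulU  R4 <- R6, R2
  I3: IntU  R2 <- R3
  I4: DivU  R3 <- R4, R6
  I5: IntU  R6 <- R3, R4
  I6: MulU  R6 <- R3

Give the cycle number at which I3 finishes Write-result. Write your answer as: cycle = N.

cycle = 12

c1: I1 dispatched to DivU
c2: I1 operands ready, I2 dispatched to MulU
c3: I3 dispatched to IntU
c4: I3 operands ready
c5: I3 complete
c9: I1 complete
c10: R6←I1
c11: I2 operands ready, I4 dispatched to DivU
c12: R2←I3
c13: I5 dispatched to IntU
c14: I2 complete
c15: R4←I2
c16: I4 operands ready
c23: I4 complete
c24: R3←I4
c25: I5 operands ready
c26: I5 complete
c27: R6←I5
c28: I6 dispatched to MulU
c29: I6 operands ready
c32: I6 complete
c33: R6←I6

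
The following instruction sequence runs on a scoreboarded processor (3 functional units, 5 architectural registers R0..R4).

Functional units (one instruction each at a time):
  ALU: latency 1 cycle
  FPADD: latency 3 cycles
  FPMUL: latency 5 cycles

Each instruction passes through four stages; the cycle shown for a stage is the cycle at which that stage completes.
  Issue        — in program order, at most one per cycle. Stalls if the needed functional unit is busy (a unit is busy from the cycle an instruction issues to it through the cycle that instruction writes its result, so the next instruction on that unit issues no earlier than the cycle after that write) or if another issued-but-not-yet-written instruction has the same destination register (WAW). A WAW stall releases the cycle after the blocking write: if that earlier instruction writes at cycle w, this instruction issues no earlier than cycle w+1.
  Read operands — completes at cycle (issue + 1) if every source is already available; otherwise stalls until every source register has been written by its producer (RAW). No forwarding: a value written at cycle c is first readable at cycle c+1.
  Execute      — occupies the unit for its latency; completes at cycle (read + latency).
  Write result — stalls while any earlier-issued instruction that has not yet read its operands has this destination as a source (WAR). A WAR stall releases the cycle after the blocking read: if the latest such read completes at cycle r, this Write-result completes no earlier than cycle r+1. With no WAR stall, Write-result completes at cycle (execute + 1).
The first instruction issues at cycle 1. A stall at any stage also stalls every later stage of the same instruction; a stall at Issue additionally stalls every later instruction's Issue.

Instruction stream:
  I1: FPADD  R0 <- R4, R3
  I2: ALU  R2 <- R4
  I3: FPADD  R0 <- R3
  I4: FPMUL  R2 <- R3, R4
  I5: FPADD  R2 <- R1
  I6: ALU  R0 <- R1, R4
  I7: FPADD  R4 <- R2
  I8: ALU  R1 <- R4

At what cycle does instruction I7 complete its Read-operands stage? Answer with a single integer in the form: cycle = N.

1) issue 1, read 2, done 5, write 6
2) issue 2, read 3, done 4, write 5
3) issue 7, read 8, done 11, write 12  <struct: FPADD busy until I1 writes@6>
4) issue 8, read 9, done 14, write 15
5) issue 16, read 17, done 20, write 21  <WAW R2: wait I4 write@15>
6) issue 17, read 18, done 19, write 20
7) issue 22, read 23, done 26, write 27  <struct: FPADD busy until I5 writes@21>
8) issue 23, read 28, done 29, write 30  <RAW R4: wait I7 write@27>

cycle = 23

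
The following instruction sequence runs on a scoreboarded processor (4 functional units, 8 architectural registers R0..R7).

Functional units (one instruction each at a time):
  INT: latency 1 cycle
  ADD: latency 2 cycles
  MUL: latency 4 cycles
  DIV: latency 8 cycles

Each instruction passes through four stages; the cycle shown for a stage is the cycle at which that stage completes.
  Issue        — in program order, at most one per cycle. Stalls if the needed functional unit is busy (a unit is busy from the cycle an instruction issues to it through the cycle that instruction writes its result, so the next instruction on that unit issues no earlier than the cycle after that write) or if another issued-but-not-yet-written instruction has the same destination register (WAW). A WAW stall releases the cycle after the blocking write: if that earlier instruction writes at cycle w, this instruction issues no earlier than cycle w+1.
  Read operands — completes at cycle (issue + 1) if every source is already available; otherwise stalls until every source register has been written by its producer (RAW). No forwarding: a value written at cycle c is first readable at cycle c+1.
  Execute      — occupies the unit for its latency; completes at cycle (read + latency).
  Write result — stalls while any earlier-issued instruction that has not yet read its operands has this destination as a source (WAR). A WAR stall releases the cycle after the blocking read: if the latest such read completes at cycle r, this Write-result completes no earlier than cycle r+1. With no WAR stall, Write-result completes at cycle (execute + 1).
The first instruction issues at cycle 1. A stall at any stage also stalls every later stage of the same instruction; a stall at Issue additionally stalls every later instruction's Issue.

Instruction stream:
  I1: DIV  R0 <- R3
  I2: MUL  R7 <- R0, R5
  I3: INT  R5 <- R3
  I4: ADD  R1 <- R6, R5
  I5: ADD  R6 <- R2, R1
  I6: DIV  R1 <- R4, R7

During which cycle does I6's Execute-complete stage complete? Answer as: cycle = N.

cycle = 28

I1 -> (1, 2, 10, 11)
I2 -> (2, 12, 16, 17)  // RAW R0: wait I1 write@11
I3 -> (3, 4, 5, 13)  // WAR R5: wait I2 read@12
I4 -> (4, 14, 16, 17)  // RAW R5: wait I3 write@13
I5 -> (18, 19, 21, 22)  // struct: ADD busy until I4 writes@17
I6 -> (19, 20, 28, 29)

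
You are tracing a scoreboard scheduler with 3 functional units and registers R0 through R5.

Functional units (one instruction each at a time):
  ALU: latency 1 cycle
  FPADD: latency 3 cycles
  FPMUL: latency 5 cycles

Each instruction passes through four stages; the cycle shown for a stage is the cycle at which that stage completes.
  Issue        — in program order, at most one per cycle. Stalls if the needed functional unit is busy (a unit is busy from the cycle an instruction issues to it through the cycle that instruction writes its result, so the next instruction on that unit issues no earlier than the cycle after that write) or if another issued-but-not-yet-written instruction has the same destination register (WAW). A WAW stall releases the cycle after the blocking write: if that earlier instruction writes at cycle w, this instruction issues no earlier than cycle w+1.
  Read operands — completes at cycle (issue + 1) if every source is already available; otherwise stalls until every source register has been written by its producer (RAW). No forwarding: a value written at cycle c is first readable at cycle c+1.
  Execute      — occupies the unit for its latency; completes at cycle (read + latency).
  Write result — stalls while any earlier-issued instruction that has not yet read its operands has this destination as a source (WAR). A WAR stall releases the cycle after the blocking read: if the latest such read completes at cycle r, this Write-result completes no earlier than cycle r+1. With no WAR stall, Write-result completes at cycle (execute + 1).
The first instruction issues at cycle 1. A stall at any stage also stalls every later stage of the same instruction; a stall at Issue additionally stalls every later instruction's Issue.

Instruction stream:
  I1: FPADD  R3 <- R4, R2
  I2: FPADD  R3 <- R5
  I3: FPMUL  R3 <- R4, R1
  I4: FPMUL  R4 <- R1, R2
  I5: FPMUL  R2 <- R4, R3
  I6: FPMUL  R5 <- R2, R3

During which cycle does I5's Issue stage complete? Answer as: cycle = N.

cycle = 29

t=1  I1→FPADD
t=2  I1 RO
t=5  I1 EX
t=6  I1 WR R3
t=7  I2→FPADD
t=8  I2 RO
t=11  I2 EX
t=12  I2 WR R3
t=13  I3→FPMUL
t=14  I3 RO
t=19  I3 EX
t=20  I3 WR R3
t=21  I4→FPMUL
t=22  I4 RO
t=27  I4 EX
t=28  I4 WR R4
t=29  I5→FPMUL
t=30  I5 RO
t=35  I5 EX
t=36  I5 WR R2
t=37  I6→FPMUL
t=38  I6 RO
t=43  I6 EX
t=44  I6 WR R5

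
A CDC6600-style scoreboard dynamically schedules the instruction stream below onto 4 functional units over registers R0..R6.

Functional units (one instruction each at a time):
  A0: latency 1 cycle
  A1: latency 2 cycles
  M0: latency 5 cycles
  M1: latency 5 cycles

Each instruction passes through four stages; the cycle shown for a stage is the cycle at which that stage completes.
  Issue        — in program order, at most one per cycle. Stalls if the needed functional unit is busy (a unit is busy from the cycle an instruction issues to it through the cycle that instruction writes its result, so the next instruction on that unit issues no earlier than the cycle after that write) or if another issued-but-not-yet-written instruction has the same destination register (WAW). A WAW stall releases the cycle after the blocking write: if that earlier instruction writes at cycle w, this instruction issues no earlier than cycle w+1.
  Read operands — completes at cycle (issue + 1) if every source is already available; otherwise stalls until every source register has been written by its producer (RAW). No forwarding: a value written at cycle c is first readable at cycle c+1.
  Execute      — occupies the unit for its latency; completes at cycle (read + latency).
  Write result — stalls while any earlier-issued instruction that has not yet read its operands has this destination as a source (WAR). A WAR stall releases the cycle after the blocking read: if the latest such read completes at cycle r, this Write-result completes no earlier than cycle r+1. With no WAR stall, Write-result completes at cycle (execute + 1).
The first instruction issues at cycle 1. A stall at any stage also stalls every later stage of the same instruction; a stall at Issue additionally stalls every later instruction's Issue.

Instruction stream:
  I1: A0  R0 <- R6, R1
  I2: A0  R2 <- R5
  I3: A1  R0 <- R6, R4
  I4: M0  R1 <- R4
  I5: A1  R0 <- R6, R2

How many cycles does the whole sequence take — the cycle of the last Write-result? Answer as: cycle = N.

cycle 1: I1→A0
cycle 2: I1 RO
cycle 3: I1 EX
cycle 4: I1 WR R0
cycle 5: I2→A0
cycle 6: I2 RO · I3→A1
cycle 7: I2 EX · I3 RO · I4→M0
cycle 8: I2 WR R2 · I4 RO
cycle 9: I3 EX
cycle 10: I3 WR R0
cycle 11: I5→A1
cycle 12: I5 RO
cycle 13: I4 EX
cycle 14: I4 WR R1 · I5 EX
cycle 15: I5 WR R0

cycle = 15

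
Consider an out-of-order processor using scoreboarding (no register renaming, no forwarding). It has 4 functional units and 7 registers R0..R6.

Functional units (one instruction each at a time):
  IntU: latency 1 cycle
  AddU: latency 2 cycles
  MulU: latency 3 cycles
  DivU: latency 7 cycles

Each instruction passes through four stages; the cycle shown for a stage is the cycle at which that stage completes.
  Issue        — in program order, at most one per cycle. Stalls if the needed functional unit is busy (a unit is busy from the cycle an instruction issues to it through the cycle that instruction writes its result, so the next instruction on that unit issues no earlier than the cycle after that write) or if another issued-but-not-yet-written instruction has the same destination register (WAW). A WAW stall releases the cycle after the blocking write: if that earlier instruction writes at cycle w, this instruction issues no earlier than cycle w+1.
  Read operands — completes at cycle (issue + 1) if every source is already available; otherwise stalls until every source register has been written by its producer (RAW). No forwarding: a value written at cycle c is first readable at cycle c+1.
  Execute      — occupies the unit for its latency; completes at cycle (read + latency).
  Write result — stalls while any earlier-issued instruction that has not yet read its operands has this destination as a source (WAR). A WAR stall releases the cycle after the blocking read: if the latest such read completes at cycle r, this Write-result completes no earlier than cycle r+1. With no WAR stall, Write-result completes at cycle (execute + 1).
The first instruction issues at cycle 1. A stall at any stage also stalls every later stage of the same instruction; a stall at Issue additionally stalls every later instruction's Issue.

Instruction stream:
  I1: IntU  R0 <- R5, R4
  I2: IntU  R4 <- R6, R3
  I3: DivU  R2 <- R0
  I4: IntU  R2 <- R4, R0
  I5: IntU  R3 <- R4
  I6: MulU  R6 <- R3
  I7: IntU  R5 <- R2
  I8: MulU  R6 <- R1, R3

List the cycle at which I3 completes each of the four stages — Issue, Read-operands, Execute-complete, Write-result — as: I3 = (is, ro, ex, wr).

I3 = (6, 7, 14, 15)

I1 -> (1, 2, 3, 4)
I2 -> (5, 6, 7, 8)  // struct: IntU busy until I1 writes@4
I3 -> (6, 7, 14, 15)
I4 -> (16, 17, 18, 19)  // WAW R2: wait I3 write@15
I5 -> (20, 21, 22, 23)  // struct: IntU busy until I4 writes@19
I6 -> (21, 24, 27, 28)  // RAW R3: wait I5 write@23
I7 -> (24, 25, 26, 27)  // struct: IntU busy until I5 writes@23
I8 -> (29, 30, 33, 34)  // struct: MulU busy until I6 writes@28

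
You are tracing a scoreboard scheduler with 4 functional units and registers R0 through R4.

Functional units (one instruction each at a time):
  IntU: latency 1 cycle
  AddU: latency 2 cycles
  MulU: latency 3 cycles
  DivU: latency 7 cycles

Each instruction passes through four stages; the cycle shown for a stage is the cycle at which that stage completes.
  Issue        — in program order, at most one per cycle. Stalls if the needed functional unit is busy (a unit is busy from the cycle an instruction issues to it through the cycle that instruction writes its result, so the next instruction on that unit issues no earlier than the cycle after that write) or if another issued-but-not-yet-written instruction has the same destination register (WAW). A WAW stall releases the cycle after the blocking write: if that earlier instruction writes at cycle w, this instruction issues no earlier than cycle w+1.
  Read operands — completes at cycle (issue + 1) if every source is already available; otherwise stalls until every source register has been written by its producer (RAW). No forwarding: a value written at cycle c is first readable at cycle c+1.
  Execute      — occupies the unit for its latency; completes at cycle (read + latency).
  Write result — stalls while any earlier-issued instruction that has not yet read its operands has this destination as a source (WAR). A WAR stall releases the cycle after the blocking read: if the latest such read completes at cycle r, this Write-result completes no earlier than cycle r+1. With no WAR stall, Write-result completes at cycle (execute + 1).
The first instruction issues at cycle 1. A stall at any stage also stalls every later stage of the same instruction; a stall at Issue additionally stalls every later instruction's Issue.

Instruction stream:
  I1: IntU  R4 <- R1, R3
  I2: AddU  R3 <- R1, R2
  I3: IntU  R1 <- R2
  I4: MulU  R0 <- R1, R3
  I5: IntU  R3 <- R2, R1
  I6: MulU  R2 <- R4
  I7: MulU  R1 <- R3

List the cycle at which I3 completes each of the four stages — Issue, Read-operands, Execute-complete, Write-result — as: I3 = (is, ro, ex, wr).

I3 = (5, 6, 7, 8)

1) issue 1, read 2, done 3, write 4
2) issue 2, read 3, done 5, write 6
3) issue 5, read 6, done 7, write 8  <struct: IntU busy until I1 writes@4>
4) issue 6, read 9, done 12, write 13  <RAW R1: wait I3 write@8>
5) issue 9, read 10, done 11, write 12  <struct: IntU busy until I3 writes@8>
6) issue 14, read 15, done 18, write 19  <struct: MulU busy until I4 writes@13>
7) issue 20, read 21, done 24, write 25  <struct: MulU busy until I6 writes@19>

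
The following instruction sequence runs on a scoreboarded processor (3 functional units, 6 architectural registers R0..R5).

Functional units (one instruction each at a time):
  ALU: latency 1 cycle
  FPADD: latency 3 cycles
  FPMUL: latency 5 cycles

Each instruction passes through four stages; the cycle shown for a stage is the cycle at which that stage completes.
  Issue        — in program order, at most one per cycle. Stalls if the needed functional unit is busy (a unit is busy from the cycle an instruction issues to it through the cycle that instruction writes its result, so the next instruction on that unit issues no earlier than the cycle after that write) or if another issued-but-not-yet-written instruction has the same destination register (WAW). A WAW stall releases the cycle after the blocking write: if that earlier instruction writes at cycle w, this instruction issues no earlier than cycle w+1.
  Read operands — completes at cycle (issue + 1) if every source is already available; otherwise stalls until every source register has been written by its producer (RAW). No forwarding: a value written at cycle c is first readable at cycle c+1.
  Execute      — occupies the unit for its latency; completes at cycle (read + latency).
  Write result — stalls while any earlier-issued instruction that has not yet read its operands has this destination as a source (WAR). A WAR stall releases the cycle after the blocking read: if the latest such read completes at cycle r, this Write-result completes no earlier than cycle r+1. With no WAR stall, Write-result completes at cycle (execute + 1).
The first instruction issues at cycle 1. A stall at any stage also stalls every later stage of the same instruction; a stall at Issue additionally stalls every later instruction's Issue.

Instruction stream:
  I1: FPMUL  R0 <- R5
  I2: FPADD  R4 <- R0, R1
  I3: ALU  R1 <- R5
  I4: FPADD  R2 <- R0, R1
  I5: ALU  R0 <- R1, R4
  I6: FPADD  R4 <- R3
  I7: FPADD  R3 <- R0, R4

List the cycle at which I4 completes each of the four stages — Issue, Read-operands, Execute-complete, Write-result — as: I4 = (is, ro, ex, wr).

1) issue 1, read 2, done 7, write 8
2) issue 2, read 9, done 12, write 13  <RAW R0: wait I1 write@8>
3) issue 3, read 4, done 5, write 10  <WAR R1: wait I2 read@9>
4) issue 14, read 15, done 18, write 19  <struct: FPADD busy until I2 writes@13>
5) issue 15, read 16, done 17, write 18
6) issue 20, read 21, done 24, write 25  <struct: FPADD busy until I4 writes@19>
7) issue 26, read 27, done 30, write 31  <struct: FPADD busy until I6 writes@25>

I4 = (14, 15, 18, 19)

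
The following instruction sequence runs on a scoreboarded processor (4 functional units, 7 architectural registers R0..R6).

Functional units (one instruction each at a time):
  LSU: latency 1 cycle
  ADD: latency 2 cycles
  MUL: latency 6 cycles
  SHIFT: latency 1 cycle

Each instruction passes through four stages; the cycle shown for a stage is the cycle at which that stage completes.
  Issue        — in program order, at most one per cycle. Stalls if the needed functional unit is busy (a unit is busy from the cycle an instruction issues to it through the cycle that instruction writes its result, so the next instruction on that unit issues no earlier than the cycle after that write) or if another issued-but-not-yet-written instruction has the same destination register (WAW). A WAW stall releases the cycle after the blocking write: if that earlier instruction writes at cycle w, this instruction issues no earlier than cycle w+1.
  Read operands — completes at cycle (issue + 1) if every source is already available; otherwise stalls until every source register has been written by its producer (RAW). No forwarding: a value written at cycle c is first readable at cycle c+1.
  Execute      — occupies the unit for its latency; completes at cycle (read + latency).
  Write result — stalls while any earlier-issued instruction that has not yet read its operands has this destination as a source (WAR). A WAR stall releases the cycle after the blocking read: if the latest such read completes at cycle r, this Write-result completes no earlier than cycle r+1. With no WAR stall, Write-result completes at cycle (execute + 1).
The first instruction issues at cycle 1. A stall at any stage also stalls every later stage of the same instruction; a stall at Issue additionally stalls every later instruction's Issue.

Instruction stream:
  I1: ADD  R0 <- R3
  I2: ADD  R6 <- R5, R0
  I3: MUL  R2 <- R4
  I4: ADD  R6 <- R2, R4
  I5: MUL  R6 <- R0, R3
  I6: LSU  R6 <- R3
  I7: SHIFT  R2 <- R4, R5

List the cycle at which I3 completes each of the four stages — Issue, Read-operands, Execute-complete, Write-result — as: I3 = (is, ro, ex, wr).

I1: IS=1 RO=2 EX=4 WR=5
I2: IS=6 RO=7 EX=9 WR=10  [struct: ADD busy until I1 writes@5]
I3: IS=7 RO=8 EX=14 WR=15
I4: IS=11 RO=16 EX=18 WR=19  [struct: ADD busy until I2 writes@10; RAW R2: wait I3 write@15]
I5: IS=20 RO=21 EX=27 WR=28  [WAW R6: wait I4 write@19]
I6: IS=29 RO=30 EX=31 WR=32  [WAW R6: wait I5 write@28]
I7: IS=30 RO=31 EX=32 WR=33

I3 = (7, 8, 14, 15)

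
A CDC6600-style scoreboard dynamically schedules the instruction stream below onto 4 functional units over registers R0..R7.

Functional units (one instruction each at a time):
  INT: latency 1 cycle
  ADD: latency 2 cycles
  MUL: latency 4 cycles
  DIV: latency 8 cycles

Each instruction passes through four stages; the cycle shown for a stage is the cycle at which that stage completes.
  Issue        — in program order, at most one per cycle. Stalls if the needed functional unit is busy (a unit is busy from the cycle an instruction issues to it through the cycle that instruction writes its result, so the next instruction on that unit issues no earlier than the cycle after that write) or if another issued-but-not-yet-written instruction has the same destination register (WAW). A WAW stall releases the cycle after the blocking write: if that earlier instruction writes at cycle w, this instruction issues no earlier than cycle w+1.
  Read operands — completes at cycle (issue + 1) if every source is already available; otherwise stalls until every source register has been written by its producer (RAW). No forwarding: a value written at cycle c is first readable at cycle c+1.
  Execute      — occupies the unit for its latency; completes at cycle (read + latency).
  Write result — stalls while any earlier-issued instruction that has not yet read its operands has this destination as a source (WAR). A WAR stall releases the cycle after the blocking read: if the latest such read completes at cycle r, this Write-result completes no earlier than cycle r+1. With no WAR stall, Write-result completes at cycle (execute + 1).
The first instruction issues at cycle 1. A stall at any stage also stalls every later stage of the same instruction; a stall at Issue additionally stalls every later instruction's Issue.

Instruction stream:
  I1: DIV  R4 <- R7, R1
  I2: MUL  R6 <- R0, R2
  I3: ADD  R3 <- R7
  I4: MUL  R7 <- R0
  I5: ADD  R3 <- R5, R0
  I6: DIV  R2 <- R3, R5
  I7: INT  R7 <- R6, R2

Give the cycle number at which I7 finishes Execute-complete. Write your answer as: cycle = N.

cycle = 26

c1: I1→DIV
c2: I1 RO | I2→MUL
c3: I2 RO | I3→ADD
c4: I3 RO
c6: I3 EX
c7: I2 EX | I3 WR R3
c8: I2 WR R6
c9: I4→MUL
c10: I1 EX | I4 RO | I5→ADD
c11: I1 WR R4 | I5 RO
c12: I6→DIV
c13: I5 EX
c14: I4 EX | I5 WR R3
c15: I4 WR R7 | I6 RO
c16: I7→INT
c23: I6 EX
c24: I6 WR R2
c25: I7 RO
c26: I7 EX
c27: I7 WR R7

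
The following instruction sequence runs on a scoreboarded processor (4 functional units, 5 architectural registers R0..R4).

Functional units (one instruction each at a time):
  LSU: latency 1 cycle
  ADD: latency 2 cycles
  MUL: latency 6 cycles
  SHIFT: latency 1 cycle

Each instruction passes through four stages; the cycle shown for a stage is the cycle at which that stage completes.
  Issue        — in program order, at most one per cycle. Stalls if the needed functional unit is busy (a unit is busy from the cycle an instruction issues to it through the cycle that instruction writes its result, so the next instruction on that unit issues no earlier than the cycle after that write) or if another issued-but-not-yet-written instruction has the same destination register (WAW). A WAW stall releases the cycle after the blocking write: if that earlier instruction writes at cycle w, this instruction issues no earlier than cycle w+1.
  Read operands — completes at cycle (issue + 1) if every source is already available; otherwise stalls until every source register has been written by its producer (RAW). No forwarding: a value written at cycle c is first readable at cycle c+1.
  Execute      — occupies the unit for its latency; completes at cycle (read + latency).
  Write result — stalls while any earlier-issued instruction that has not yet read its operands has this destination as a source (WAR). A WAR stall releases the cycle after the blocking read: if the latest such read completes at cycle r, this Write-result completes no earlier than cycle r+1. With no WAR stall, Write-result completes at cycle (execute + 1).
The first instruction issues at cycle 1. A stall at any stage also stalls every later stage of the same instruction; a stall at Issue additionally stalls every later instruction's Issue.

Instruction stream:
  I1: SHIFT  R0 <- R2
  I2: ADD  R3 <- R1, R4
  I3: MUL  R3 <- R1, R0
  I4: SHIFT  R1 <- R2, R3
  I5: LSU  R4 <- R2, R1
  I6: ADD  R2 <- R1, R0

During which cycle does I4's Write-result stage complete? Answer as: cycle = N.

I1 -> (1, 2, 3, 4)
I2 -> (2, 3, 5, 6)
I3 -> (7, 8, 14, 15)  // WAW R3: wait I2 write@6
I4 -> (8, 16, 17, 18)  // RAW R3: wait I3 write@15
I5 -> (9, 19, 20, 21)  // RAW R1: wait I4 write@18
I6 -> (10, 19, 21, 22)  // RAW R1: wait I4 write@18

cycle = 18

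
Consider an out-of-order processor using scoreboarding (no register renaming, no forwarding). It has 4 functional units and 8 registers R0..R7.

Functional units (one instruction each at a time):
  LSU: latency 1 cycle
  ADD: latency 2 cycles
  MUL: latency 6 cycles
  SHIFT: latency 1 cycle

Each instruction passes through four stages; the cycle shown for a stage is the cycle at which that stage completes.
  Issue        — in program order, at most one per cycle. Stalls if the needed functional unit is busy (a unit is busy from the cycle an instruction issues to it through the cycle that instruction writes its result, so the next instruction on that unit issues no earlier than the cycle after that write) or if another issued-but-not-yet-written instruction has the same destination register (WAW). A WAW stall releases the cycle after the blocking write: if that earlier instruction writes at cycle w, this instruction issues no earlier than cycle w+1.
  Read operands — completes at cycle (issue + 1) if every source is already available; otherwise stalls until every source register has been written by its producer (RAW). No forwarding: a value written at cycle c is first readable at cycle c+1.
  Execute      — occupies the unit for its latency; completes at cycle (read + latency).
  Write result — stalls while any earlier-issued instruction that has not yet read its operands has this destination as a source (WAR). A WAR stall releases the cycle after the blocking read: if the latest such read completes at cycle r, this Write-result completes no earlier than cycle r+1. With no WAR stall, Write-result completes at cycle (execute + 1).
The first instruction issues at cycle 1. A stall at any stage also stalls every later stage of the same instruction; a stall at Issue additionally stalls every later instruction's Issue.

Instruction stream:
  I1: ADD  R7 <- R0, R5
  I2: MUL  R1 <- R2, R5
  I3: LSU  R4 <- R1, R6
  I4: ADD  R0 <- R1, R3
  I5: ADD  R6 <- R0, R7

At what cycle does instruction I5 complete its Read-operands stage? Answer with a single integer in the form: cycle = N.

cycle = 16

I1: IS=1 RO=2 EX=4 WR=5
I2: IS=2 RO=3 EX=9 WR=10
I3: IS=3 RO=11 EX=12 WR=13  [RAW R1: wait I2 write@10]
I4: IS=6 RO=11 EX=13 WR=14  [struct: ADD busy until I1 writes@5; RAW R1: wait I2 write@10]
I5: IS=15 RO=16 EX=18 WR=19  [struct: ADD busy until I4 writes@14]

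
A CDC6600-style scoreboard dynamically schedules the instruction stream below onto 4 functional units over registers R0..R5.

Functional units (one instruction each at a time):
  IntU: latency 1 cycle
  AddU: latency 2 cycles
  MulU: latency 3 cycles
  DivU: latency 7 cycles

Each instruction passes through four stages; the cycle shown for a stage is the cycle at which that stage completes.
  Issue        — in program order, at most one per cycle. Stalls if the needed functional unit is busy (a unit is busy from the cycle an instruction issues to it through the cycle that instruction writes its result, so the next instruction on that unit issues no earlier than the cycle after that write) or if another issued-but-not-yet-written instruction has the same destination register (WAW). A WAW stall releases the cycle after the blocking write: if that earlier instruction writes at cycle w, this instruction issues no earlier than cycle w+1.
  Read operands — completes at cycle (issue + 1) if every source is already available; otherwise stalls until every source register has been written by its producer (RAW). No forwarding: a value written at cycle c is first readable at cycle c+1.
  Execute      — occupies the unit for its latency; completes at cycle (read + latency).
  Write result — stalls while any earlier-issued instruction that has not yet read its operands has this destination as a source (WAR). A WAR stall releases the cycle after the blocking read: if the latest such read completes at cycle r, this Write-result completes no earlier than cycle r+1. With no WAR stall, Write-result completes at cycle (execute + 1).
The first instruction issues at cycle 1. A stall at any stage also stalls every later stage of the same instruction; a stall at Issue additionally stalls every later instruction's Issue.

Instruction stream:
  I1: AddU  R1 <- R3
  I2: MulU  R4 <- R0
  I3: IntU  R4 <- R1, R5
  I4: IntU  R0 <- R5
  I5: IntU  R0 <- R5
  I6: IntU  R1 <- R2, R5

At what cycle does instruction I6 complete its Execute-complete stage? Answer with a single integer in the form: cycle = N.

cycle 1: issue I1 (AddU)
cycle 2: I1 read-ops | issue I2 (MulU)
cycle 3: I2 read-ops
cycle 4: I1 finished on AddU
cycle 5: I1→R1
cycle 6: I2 finished on MulU
cycle 7: I2→R4
cycle 8: issue I3 (IntU)
cycle 9: I3 read-ops
cycle 10: I3 finished on IntU
cycle 11: I3→R4
cycle 12: issue I4 (IntU)
cycle 13: I4 read-ops
cycle 14: I4 finished on IntU
cycle 15: I4→R0
cycle 16: issue I5 (IntU)
cycle 17: I5 read-ops
cycle 18: I5 finished on IntU
cycle 19: I5→R0
cycle 20: issue I6 (IntU)
cycle 21: I6 read-ops
cycle 22: I6 finished on IntU
cycle 23: I6→R1

cycle = 22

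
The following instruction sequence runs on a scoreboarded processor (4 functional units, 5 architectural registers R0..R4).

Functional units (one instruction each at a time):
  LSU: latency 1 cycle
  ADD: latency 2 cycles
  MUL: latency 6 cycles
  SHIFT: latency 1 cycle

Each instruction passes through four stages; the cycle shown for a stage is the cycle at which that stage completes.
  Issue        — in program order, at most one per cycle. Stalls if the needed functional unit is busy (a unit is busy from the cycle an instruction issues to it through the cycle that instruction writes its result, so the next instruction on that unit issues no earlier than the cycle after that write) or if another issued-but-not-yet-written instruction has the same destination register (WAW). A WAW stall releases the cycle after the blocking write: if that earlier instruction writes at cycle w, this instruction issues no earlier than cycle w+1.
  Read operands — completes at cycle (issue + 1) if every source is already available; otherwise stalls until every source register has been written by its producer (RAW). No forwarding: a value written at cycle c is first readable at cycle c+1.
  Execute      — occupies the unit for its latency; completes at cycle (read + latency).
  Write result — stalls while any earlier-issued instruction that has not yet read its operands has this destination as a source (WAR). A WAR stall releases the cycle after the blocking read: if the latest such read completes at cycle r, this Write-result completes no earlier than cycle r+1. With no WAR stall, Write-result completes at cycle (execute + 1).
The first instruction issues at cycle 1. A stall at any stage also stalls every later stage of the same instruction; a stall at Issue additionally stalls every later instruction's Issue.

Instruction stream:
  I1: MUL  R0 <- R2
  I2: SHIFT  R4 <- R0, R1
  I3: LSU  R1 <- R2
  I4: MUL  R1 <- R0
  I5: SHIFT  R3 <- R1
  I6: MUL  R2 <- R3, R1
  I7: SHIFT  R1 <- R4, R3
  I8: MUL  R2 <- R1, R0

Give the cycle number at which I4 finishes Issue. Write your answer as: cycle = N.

cycle = 12

  I1 | 1 | 2 | 8 | 9
  I2 | 2 | 10 | 11 | 12   RAW R0: wait I1 write@9
  I3 | 3 | 4 | 5 | 11   WAR R1: wait I2 read@10
  I4 | 12 | 13 | 19 | 20   WAW R1: wait I3 write@11
  I5 | 13 | 21 | 22 | 23   RAW R1: wait I4 write@20
  I6 | 21 | 24 | 30 | 31   struct: MUL busy until I4 writes@20 · RAW R3: wait I5 write@23
  I7 | 24 | 25 | 26 | 27   struct: SHIFT busy until I5 writes@23
  I8 | 32 | 33 | 39 | 40   struct: MUL busy until I6 writes@31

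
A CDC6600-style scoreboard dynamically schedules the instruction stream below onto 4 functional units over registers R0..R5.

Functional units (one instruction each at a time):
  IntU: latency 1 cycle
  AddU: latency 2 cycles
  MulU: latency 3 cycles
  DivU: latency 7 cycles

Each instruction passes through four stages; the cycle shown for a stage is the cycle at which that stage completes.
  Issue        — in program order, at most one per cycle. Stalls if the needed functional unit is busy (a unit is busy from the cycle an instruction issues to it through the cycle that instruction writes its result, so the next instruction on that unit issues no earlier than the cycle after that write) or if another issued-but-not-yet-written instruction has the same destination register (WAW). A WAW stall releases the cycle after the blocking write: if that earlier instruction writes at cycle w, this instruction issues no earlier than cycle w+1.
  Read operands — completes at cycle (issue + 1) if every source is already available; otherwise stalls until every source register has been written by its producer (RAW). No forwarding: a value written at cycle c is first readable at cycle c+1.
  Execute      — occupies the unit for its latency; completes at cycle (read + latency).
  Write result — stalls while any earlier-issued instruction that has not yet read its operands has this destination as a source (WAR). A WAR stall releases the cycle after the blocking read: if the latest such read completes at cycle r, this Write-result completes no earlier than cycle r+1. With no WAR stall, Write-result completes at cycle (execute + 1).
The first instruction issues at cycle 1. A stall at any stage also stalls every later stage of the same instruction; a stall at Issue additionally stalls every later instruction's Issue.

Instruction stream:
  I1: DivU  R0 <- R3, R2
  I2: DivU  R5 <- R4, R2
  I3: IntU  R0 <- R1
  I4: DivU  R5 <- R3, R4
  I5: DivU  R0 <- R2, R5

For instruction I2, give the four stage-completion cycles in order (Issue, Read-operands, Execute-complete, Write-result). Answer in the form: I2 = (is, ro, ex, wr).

[I1] 1/2/9/10
[I2] 11/12/19/20  (struct: DivU busy until I1 writes@10)
[I3] 12/13/14/15
[I4] 21/22/29/30  (struct: DivU busy until I2 writes@20)
[I5] 31/32/39/40  (struct: DivU busy until I4 writes@30)

I2 = (11, 12, 19, 20)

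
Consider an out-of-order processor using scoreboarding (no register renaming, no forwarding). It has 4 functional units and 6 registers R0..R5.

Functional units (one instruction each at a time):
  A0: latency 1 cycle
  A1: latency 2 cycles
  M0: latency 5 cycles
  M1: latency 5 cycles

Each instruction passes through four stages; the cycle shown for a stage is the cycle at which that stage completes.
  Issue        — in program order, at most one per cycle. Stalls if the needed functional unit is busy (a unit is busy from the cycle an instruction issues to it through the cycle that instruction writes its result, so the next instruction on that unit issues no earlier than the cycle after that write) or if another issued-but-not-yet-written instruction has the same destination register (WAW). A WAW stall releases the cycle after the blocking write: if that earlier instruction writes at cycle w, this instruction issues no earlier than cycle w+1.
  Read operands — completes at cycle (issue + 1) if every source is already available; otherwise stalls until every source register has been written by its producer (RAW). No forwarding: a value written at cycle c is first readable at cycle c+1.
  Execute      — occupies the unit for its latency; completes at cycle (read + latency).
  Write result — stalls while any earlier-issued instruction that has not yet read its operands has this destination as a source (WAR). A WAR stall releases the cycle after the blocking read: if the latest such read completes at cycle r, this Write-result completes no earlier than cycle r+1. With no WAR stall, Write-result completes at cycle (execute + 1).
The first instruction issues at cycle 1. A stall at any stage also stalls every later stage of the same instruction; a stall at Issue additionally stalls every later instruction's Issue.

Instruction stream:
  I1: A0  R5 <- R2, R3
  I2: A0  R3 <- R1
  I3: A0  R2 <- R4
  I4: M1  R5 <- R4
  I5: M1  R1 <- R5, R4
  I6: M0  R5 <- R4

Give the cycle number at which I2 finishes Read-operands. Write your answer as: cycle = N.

[1] I1 issues→A0
[2] I1 reads
[3] I1 exec-done
[4] I1 writes R5
[5] I2 issues→A0
[6] I2 reads
[7] I2 exec-done
[8] I2 writes R3
[9] I3 issues→A0
[10] I3 reads | I4 issues→M1
[11] I3 exec-done | I4 reads
[12] I3 writes R2
[16] I4 exec-done
[17] I4 writes R5
[18] I5 issues→M1
[19] I5 reads | I6 issues→M0
[20] I6 reads
[24] I5 exec-done
[25] I5 writes R1 | I6 exec-done
[26] I6 writes R5

cycle = 6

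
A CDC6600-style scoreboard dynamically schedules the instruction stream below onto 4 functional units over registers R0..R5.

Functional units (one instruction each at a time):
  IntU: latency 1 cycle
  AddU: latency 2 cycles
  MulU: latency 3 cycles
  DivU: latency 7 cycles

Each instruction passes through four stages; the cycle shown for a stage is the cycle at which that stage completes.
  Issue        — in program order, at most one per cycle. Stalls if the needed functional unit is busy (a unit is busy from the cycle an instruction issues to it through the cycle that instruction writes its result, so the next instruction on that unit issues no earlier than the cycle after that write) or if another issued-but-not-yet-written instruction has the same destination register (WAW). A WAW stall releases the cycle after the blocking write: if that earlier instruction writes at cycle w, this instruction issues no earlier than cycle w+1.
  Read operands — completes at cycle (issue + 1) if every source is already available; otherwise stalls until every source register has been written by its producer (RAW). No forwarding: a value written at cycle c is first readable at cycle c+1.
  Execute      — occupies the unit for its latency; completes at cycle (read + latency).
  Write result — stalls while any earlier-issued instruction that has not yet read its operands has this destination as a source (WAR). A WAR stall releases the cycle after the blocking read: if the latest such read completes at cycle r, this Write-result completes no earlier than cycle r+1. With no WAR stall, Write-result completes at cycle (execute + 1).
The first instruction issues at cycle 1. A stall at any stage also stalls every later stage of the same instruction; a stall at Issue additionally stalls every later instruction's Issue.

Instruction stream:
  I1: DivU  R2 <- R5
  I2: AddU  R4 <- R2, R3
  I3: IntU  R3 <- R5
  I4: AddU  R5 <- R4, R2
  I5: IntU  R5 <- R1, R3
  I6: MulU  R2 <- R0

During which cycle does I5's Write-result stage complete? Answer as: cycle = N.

cycle 1: I1 issues→DivU
cycle 2: I1 reads, I2 issues→AddU
cycle 3: I3 issues→IntU
cycle 4: I3 reads
cycle 5: I3 exec-done
cycle 9: I1 exec-done
cycle 10: I1 writes R2
cycle 11: I2 reads
cycle 12: I3 writes R3
cycle 13: I2 exec-done
cycle 14: I2 writes R4
cycle 15: I4 issues→AddU
cycle 16: I4 reads
cycle 18: I4 exec-done
cycle 19: I4 writes R5
cycle 20: I5 issues→IntU
cycle 21: I5 reads, I6 issues→MulU
cycle 22: I5 exec-done, I6 reads
cycle 23: I5 writes R5
cycle 25: I6 exec-done
cycle 26: I6 writes R2

cycle = 23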